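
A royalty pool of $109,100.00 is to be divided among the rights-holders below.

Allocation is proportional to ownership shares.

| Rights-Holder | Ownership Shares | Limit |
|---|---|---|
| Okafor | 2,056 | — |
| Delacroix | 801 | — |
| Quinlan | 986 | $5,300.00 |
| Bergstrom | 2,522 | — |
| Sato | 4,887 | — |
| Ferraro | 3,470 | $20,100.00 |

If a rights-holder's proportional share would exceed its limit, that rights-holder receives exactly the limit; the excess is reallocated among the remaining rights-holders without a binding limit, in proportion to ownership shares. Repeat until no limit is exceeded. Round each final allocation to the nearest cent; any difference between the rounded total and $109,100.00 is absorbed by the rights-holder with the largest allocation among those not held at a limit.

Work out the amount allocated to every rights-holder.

Total ownership shares = 14,722.
Proportional shares (ignoring caps): Okafor 15,236.3538; Delacroix 5,935.9530; Quinlan 7,306.9284; Bergstrom 18,689.7297; Sato 36,215.9829; Ferraro 25,715.0523.
Capped: Quinlan ($5,300.00), Ferraro ($20,100.00); residual $83,700.00 reallocated over remaining ownership shares 10,266.
Remaining shares: Okafor 16,762.8288 → $16,762.83; Delacroix 6,530.6546 → $6,530.65; Bergstrom 20,562.1859 → $20,562.19; Sato 39,844.3308 → $39,844.33.

Okafor: $16,762.83; Delacroix: $6,530.65; Quinlan: $5,300.00; Bergstrom: $20,562.19; Sato: $39,844.33; Ferraro: $20,100.00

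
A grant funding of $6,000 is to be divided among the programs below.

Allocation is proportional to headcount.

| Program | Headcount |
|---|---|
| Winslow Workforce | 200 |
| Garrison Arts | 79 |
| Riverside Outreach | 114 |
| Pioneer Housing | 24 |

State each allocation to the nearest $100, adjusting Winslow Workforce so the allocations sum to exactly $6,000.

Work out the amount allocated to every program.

Winslow Workforce: $3,000 | Garrison Arts: $1,100 | Riverside Outreach: $1,600 | Pioneer Housing: $300

Combined headcount = 417.
Pro-rata amounts: Winslow Workforce 200/417 × $6,000 = 2,877.70; Garrison Arts 79/417 × $6,000 = 1,136.69; Riverside Outreach 114/417 × $6,000 = 1,640.29; Pioneer Housing 24/417 × $6,000 = 345.32.
At nearest $100: Winslow Workforce $2,900; Garrison Arts $1,100; Riverside Outreach $1,600; Pioneer Housing $300. Sum = $5,900.
Difference $6,000 − $5,900 = +$100 applied to Winslow Workforce: Winslow Workforce becomes $3,000.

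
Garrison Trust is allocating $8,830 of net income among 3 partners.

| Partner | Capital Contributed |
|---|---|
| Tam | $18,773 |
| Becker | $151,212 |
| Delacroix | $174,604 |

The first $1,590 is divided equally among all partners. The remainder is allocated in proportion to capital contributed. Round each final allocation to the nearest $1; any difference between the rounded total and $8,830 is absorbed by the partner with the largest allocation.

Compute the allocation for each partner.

Equal tier: $1,590 ÷ 3 = $530 apiece.
Remainder $7,240 by capital contributed (total 344,589): Tam 394.43 → $394; Becker 3,177.05 → $3,177; Delacroix 3,668.52 → $3,669.
Totals: Tam $530 + $394 = $924; Becker $530 + $3,177 = $3,707; Delacroix $530 + $3,669 = $4,199.

Tam: $924 · Becker: $3,707 · Delacroix: $4,199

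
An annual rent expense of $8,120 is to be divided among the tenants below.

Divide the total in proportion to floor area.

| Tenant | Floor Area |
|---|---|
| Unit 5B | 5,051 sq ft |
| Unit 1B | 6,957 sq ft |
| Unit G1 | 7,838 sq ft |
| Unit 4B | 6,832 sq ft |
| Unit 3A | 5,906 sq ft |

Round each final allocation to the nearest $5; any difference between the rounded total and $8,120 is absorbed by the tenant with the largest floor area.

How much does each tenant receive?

Combined floor area = 32,584.
Raw shares: Unit 5B 5,051/32,584 × $8,120 = 1,258.72; Unit 1B 6,957/32,584 × $8,120 = 1,733.70; Unit G1 7,838/32,584 × $8,120 = 1,953.25; Unit 4B 6,832/32,584 × $8,120 = 1,702.55; Unit 3A 5,906/32,584 × $8,120 = 1,471.79.
Rounded to nearest $5: Unit 5B $1,260; Unit 1B $1,735; Unit G1 $1,955; Unit 4B $1,705; Unit 3A $1,470. Sum = $8,125.
Difference $8,120 − $8,125 = −$5 applied to largest floor area (Unit G1): Unit G1 becomes $1,950.

Unit 5B: $1,260; Unit 1B: $1,735; Unit G1: $1,950; Unit 4B: $1,705; Unit 3A: $1,470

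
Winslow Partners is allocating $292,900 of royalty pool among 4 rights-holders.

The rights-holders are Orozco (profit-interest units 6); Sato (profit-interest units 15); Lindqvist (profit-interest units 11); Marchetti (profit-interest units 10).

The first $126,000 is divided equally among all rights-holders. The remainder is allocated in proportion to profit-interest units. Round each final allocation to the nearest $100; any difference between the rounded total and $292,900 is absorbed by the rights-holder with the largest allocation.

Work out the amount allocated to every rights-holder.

Orozco: $55,300 · Sato: $91,200 · Lindqvist: $75,200 · Marchetti: $71,200

$126,000 shared equally gives $31,500 per rights-holder.
Remainder $166,900 by profit-interest units (total 42): Orozco 23,842.86 → $23,800; Sato 59,607.14 → $59,600; Lindqvist 43,711.90 → $43,700; Marchetti 39,738.10 → $39,700.
Rounding difference +$100 on remainder applied to Sato.
Totals: Orozco $31,500 + $23,800 = $55,300; Sato $31,500 + $59,700 = $91,200; Lindqvist $31,500 + $43,700 = $75,200; Marchetti $31,500 + $39,700 = $71,200.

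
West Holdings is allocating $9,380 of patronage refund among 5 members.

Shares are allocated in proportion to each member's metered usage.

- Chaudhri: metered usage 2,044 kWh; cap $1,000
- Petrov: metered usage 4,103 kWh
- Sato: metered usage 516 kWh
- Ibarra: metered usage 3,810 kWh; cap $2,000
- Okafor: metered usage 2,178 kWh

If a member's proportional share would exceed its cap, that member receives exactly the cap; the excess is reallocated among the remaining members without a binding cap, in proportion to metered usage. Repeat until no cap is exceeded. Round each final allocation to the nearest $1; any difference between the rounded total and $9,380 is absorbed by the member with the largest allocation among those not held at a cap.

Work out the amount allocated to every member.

Metered usage total: 12,651.
Unconstrained shares: Chaudhri 1,515.51; Petrov 3,042.14; Sato 382.58; Ibarra 2,824.90; Okafor 1,614.86.
Held at cap: Chaudhri ($1,000), Ibarra ($2,000); balance $6,380 reallocated over remaining metered usage 6,797.
Remaining shares: Petrov 3,851.28 → $3,851; Sato 484.34 → $484; Okafor 2,044.38 → $2,044.
Rounding difference +$1 applied to Petrov → $3,852.

Chaudhri: $1,000; Petrov: $3,852; Sato: $484; Ibarra: $2,000; Okafor: $2,044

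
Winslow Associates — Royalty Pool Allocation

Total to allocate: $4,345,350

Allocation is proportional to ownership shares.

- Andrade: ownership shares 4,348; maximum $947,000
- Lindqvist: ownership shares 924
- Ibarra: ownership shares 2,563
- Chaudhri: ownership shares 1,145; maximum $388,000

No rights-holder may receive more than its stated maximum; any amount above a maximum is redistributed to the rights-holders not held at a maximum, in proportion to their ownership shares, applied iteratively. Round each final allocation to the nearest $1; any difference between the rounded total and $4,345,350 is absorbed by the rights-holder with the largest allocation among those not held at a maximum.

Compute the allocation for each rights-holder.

Andrade: $947,000 · Lindqvist: $797,695 · Ibarra: $2,212,655 · Chaudhri: $388,000

Total ownership shares = 8,980.
Pro-rata shares before constraints: Andrade 2,103,962.34; Lindqvist 447,116.19; Ibarra 1,240,215.15; Chaudhri 554,056.32.
Held at cap: Andrade ($947,000), Chaudhri ($388,000); balance $3,010,350 reallocated over remaining ownership shares 3,487.
Shares after redistribution: Lindqvist 797,695.27 → $797,695; Ibarra 2,212,654.73 → $2,212,655.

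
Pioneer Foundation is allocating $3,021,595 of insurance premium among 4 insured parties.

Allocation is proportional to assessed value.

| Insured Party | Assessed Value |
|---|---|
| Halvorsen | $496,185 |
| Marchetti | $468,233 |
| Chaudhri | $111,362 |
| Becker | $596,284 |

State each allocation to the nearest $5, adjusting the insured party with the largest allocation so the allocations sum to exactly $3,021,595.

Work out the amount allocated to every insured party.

Halvorsen: $896,660; Marchetti: $846,145; Chaudhri: $201,245; Becker: $1,077,545

Sum of assessed value: 1,672,064.
Pro-rata amounts: Halvorsen 496,185/1,672,064 × $3,021,595 = 896,658.33; Marchetti 468,233/1,672,064 × $3,021,595 = 846,146.14; Chaudhri 111,362/1,672,064 × $3,021,595 = 201,242.81; Becker 596,284/1,672,064 × $3,021,595 = 1,077,547.72.
At nearest $5: Halvorsen $896,660; Marchetti $846,145; Chaudhri $201,245; Becker $1,077,550. Sum = $3,021,600.
Difference $3,021,595 − $3,021,600 = −$5 applied to largest allocation (Becker): Becker becomes $1,077,545.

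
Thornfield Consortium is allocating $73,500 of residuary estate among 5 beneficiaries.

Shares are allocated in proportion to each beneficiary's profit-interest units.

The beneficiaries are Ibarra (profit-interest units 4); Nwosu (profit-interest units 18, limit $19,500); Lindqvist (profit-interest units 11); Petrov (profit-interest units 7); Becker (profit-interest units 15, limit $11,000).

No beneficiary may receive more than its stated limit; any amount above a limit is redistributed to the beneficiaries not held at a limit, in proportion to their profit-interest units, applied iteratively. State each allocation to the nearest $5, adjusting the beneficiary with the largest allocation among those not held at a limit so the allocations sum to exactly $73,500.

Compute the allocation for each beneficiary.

Sum of profit-interest units: 55.
Pro-rata shares before constraints: Ibarra 5,345.45; Nwosu 24,054.55; Lindqvist 14,700.00; Petrov 9,354.55; Becker 20,045.45.
Capped: Nwosu ($19,500), Becker ($11,000); remaining pool $43,000 reallocated over remaining profit-interest units 22.
Remaining shares: Ibarra 7,818.18 → $7,820; Lindqvist 21,500.00 → $21,500; Petrov 13,681.82 → $13,680.

Ibarra: $7,820; Nwosu: $19,500; Lindqvist: $21,500; Petrov: $13,680; Becker: $11,000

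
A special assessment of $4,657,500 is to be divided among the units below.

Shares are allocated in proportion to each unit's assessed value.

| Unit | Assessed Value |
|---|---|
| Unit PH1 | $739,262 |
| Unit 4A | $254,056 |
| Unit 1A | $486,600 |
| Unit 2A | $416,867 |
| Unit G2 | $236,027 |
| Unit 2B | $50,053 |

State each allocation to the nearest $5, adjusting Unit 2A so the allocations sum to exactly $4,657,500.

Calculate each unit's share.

Unit PH1: $1,577,335; Unit 4A: $542,070; Unit 1A: $1,038,240; Unit 2A: $889,460; Unit G2: $503,600; Unit 2B: $106,795

Assessed value total: 2,182,865.
Pro-rata amounts: Unit PH1 739,262/2,182,865 × $4,657,500 = 1,577,336.56; Unit 4A 254,056/2,182,865 × $4,657,500 = 542,070.09; Unit 1A 486,600/2,182,865 × $4,657,500 = 1,038,240.80; Unit 2A 416,867/2,182,865 × $4,657,500 = 889,454.02; Unit G2 236,027/2,182,865 × $4,657,500 = 503,602.26; Unit 2B 50,053/2,182,865 × $4,657,500 = 106,796.27.
Rounded to nearest $5: Unit PH1 $1,577,335; Unit 4A $542,070; Unit 1A $1,038,240; Unit 2A $889,455; Unit G2 $503,600; Unit 2B $106,795. Sum = $4,657,495.
Difference $4,657,500 − $4,657,495 = +$5 applied to Unit 2A: Unit 2A becomes $889,460.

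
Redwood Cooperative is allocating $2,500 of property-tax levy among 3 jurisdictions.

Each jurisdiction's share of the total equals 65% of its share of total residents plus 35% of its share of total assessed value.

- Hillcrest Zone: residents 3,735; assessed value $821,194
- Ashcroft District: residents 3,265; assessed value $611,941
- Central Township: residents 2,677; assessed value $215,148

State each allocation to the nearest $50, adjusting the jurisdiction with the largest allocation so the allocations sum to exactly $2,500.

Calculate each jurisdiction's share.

Totals — residents 9,677, assessed value 1,648,283.
Blended shares (65% residents + 35% assessed value): Hillcrest Zone 0.4253; Ashcroft District 0.3492; Central Township 0.2255.
Unrounded shares: Hillcrest Zone 1,063.13; Ashcroft District 873.12; Central Township 563.74.
After rounding ($50): Hillcrest Zone $1,050; Ashcroft District $850; Central Township $550. Sum = $2,450.
Difference $2,500 − $2,450 = +$50 applied to largest allocation (Hillcrest Zone): Hillcrest Zone becomes $1,100.

Hillcrest Zone: $1,100 · Ashcroft District: $850 · Central Township: $550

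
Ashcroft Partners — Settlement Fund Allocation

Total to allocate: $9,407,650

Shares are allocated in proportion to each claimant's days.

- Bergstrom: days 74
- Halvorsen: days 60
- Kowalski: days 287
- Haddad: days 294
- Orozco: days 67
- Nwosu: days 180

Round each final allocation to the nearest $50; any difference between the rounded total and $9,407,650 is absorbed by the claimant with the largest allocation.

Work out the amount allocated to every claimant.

Bergstrom: $723,650 · Halvorsen: $586,750 · Kowalski: $2,806,650 · Haddad: $2,875,150 · Orozco: $655,200 · Nwosu: $1,760,250

Days total: 962.
Pro-rata amounts: Bergstrom 74/962 × $9,407,650 = 723,665.38; Halvorsen 60/962 × $9,407,650 = 586,755.72; Kowalski 287/962 × $9,407,650 = 2,806,648.18; Haddad 294/962 × $9,407,650 = 2,875,103.01; Orozco 67/962 × $9,407,650 = 655,210.55; Nwosu 180/962 × $9,407,650 = 1,760,267.15.
Rounded to nearest $50: Bergstrom $723,650; Halvorsen $586,750; Kowalski $2,806,650; Haddad $2,875,100; Orozco $655,200; Nwosu $1,760,250. Sum = $9,407,600.
Difference $9,407,650 − $9,407,600 = +$50 applied to largest allocation (Haddad): Haddad becomes $2,875,150.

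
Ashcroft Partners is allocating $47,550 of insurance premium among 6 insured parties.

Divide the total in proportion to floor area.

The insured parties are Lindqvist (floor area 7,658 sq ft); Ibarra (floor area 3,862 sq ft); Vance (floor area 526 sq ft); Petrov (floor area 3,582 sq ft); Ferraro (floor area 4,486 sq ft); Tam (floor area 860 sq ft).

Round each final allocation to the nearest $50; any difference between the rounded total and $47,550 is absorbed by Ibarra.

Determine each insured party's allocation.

Combined floor area = 20,974.
Raw shares: Lindqvist 7,658/20,974 × $47,550 = 17,361.40; Ibarra 3,862/20,974 × $47,550 = 8,755.51; Vance 526/20,974 × $47,550 = 1,192.49; Petrov 3,582/20,974 × $47,550 = 8,120.73; Ferraro 4,486/20,974 × $47,550 = 10,170.18; Tam 860/20,974 × $47,550 = 1,949.70.
At nearest $50: Lindqvist $17,350; Ibarra $8,750; Vance $1,200; Petrov $8,100; Ferraro $10,150; Tam $1,950. Sum = $47,500.
Difference $47,550 − $47,500 = +$50 applied to Ibarra: Ibarra becomes $8,800.

Lindqvist: $17,350 | Ibarra: $8,800 | Vance: $1,200 | Petrov: $8,100 | Ferraro: $10,150 | Tam: $1,950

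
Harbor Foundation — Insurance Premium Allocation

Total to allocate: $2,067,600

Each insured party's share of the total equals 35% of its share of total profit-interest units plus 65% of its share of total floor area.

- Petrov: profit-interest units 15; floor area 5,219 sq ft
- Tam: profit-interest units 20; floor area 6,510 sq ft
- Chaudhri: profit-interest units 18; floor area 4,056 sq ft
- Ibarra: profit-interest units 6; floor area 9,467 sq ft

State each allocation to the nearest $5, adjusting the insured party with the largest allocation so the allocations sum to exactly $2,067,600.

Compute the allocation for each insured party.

Petrov: $461,740 | Tam: $591,780 | Chaudhri: $436,645 | Ibarra: $577,435

Totals — profit-interest units 59, floor area 25,252.
Combined weights (35% profit-interest units + 65% floor area): Petrov 0.2233; Tam 0.2862; Chaudhri 0.2112; Ibarra 0.2793.
Pro-rata amounts: Petrov 461,742.44; Tam 591,778.04; Chaudhri 436,642.53; Ibarra 577,436.99.
At nearest $5: Petrov $461,740; Tam $591,780; Chaudhri $436,645; Ibarra $577,435. Sum = $2,067,600.
No rounding difference to absorb.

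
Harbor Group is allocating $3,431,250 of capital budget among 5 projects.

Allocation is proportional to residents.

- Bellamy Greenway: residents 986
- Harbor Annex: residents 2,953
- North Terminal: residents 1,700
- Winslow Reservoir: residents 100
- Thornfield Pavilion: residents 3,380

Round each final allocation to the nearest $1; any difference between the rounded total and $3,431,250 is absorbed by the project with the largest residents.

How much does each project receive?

Combined residents = 986 + 2,953 + 1,700 + 100 + 3,380 = 9,119.
Raw shares: Bellamy Greenway 371,006.96; Harbor Annex 1,111,139.52; North Terminal 639,667.18; Winslow Reservoir 37,627.48; Thornfield Pavilion 1,271,808.86.
At nearest $1: Bellamy Greenway $371,007; Harbor Annex $1,111,140; North Terminal $639,667; Winslow Reservoir $37,627; Thornfield Pavilion $1,271,809. Sum = $3,431,250.
No rounding difference to absorb.

Bellamy Greenway: $371,007 · Harbor Annex: $1,111,140 · North Terminal: $639,667 · Winslow Reservoir: $37,627 · Thornfield Pavilion: $1,271,809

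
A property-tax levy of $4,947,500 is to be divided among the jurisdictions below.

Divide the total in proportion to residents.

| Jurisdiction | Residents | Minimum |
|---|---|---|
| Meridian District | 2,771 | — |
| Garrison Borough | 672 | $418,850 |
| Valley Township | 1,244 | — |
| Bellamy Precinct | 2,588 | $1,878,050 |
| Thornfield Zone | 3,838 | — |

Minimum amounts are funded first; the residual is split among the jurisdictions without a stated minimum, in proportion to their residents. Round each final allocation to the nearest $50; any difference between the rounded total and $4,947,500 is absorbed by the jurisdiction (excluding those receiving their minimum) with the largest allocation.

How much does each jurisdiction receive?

Meridian District: $935,300; Garrison Borough: $418,850; Valley Township: $419,900; Bellamy Precinct: $1,878,050; Thornfield Zone: $1,295,400

Minimums first: Garrison Borough $418,850; Bellamy Precinct $1,878,050. Remaining pool $2,650,600.
Remaining pool split over remaining residents 7,853: Meridian District 935,287.48 → $935,300; Valley Township 419,883.66 → $419,900; Thornfield Zone 1,295,428.86 → $1,295,450.
Rounding difference −$50 applied to Thornfield Zone → $1,295,400.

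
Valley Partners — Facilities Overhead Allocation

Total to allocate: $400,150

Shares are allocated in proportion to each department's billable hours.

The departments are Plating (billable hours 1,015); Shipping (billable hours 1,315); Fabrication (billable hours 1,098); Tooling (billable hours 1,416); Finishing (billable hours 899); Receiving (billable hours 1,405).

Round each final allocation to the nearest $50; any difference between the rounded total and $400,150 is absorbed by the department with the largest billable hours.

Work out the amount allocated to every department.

Plating: $56,800 | Shipping: $73,600 | Fabrication: $61,450 | Tooling: $79,300 | Finishing: $50,350 | Receiving: $78,650

Billable hours total: 1,015 + 1,315 + 1,098 + 1,416 + 899 + 1,405 = 7,148.
Proportional shares: Plating 56,820.40; Shipping 73,614.61; Fabrication 61,466.80; Tooling 79,268.66; Finishing 50,326.64; Receiving 78,652.87.
After rounding ($50): Plating $56,800; Shipping $73,600; Fabrication $61,450; Tooling $79,250; Finishing $50,350; Receiving $78,650. Sum = $400,100.
Difference $400,150 − $400,100 = +$50 applied to largest billable hours (Tooling): Tooling becomes $79,300.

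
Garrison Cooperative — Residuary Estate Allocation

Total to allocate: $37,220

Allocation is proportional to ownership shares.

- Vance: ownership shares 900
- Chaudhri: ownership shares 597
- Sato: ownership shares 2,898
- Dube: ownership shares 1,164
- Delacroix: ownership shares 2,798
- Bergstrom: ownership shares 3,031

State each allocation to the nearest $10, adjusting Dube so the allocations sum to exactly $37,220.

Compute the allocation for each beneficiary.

Vance: $2,940 | Chaudhri: $1,950 | Sato: $9,470 | Dube: $3,810 | Delacroix: $9,140 | Bergstrom: $9,910

Combined ownership shares = 11,388.
Pro-rata amounts: Vance 900/11,388 × $37,220 = 2,941.52; Chaudhri 597/11,388 × $37,220 = 1,951.21; Sato 2,898/11,388 × $37,220 = 9,471.69; Dube 1,164/11,388 × $37,220 = 3,804.36; Delacroix 2,798/11,388 × $37,220 = 9,144.85; Bergstrom 3,031/11,388 × $37,220 = 9,906.38.
Rounded to nearest $10: Vance $2,940; Chaudhri $1,950; Sato $9,470; Dube $3,800; Delacroix $9,140; Bergstrom $9,910. Sum = $37,210.
Difference $37,220 − $37,210 = +$10 applied to Dube: Dube becomes $3,810.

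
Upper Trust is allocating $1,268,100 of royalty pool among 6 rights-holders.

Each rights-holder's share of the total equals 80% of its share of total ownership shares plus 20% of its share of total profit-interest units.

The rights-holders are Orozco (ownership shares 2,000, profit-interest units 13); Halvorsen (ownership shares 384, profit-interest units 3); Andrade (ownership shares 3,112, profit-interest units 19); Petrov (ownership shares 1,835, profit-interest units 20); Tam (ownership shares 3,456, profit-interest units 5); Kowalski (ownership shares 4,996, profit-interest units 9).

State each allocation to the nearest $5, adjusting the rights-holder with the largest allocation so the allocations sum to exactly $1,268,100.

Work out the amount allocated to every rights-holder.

Ownership shares total 15,783; profit-interest units total 69.
Composite weights (80% ownership shares + 20% profit-interest units): Orozco 0.1391; Halvorsen 0.0282; Andrade 0.2128; Petrov 0.1510; Tam 0.1897; Kowalski 0.2793.
Raw shares: Orozco 176,336.99; Halvorsen 35,709.23; Andrade 269,866.65; Petrov 191,460.89; Tam 240,518.72; Kowalski 354,207.53.
At nearest $5: Orozco $176,335; Halvorsen $35,710; Andrade $269,865; Petrov $191,460; Tam $240,520; Kowalski $354,210. Sum = $1,268,100.
Rounded total matches; no reconciliation needed.

Orozco: $176,335 · Halvorsen: $35,710 · Andrade: $269,865 · Petrov: $191,460 · Tam: $240,520 · Kowalski: $354,210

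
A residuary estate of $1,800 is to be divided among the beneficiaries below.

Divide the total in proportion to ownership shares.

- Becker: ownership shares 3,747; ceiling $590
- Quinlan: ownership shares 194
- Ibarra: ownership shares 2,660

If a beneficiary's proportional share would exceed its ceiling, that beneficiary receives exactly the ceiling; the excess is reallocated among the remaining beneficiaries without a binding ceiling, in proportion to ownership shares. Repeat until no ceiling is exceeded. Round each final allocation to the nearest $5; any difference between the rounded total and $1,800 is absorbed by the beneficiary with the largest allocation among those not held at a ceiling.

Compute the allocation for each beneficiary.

Combined ownership shares = 6,601.
Pro-rata shares before constraints: Becker 1,021.75; Quinlan 52.90; Ibarra 725.34.
Cap binds for Becker ($590); remaining pool $1,210 reallocated over remaining ownership shares 2,854.
Redistributed shares: Quinlan 82.25 → $80; Ibarra 1,127.75 → $1,130.

Becker: $590 · Quinlan: $80 · Ibarra: $1,130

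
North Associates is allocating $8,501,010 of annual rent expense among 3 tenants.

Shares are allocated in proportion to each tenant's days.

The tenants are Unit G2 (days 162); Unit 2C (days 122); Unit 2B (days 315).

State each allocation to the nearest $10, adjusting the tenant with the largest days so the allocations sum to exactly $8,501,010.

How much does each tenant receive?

Unit G2: $2,299,100 · Unit 2C: $1,731,420 · Unit 2B: $4,470,490

Sum of days: 599.
Proportional shares: Unit G2 162/599 × $8,501,010 = 2,299,104.54; Unit 2C 122/599 × $8,501,010 = 1,731,424.41; Unit 2B 315/599 × $8,501,010 = 4,470,481.05.
After rounding ($10): Unit G2 $2,299,100; Unit 2C $1,731,420; Unit 2B $4,470,480. Sum = $8,501,000.
Difference $8,501,010 − $8,501,000 = +$10 applied to largest days (Unit 2B): Unit 2B becomes $4,470,490.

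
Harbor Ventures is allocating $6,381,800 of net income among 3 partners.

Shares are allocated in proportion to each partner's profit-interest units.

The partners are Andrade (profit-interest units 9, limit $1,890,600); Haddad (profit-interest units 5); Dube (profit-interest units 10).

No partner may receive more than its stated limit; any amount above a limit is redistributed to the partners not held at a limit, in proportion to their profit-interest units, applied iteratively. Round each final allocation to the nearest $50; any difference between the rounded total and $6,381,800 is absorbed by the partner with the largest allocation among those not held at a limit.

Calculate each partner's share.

Total profit-interest units = 24.
Pro-rata shares before constraints: Andrade 2,393,175.00; Haddad 1,329,541.67; Dube 2,659,083.33.
Capped: Andrade ($1,890,600); remaining pool $4,491,200 reallocated over remaining profit-interest units 15.
Remaining shares: Haddad 1,497,066.67 → $1,497,050; Dube 2,994,133.33 → $2,994,150.

Andrade: $1,890,600; Haddad: $1,497,050; Dube: $2,994,150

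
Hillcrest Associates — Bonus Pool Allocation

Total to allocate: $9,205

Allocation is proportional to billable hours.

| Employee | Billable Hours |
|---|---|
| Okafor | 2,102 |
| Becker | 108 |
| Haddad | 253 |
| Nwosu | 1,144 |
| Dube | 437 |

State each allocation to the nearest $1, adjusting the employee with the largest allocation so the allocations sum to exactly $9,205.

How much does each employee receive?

Okafor: $4,784 · Becker: $246 · Haddad: $576 · Nwosu: $2,604 · Dube: $995

Total billable hours = 4,044.
Pro-rata amounts: Okafor 2,102/4,044 × $9,205 = 4,784.60; Becker 108/4,044 × $9,205 = 245.83; Haddad 253/4,044 × $9,205 = 575.88; Nwosu 1,144/4,044 × $9,205 = 2,603.99; Dube 437/4,044 × $9,205 = 994.70.
After rounding ($1): Okafor $4,785; Becker $246; Haddad $576; Nwosu $2,604; Dube $995. Sum = $9,206.
Difference $9,205 − $9,206 = −$1 applied to largest allocation (Okafor): Okafor becomes $4,784.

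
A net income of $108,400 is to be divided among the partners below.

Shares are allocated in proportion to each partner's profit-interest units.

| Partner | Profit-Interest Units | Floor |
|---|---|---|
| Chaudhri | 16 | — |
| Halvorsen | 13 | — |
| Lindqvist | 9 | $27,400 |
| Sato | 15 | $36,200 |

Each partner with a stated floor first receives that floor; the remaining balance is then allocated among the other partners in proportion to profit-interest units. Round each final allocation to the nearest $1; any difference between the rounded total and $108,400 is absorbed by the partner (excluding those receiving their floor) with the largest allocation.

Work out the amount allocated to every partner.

Minimums first: Lindqvist $27,400; Sato $36,200. Balance $44,800.
Balance split over remaining profit-interest units 29: Chaudhri 24,717.24 → $24,717; Halvorsen 20,082.76 → $20,083.

Chaudhri: $24,717; Halvorsen: $20,083; Lindqvist: $27,400; Sato: $36,200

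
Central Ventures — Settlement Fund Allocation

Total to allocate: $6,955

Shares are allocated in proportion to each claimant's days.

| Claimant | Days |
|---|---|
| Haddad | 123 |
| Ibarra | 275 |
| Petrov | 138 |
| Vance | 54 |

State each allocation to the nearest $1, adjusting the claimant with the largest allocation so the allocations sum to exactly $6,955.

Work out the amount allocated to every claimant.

Haddad: $1,450 | Ibarra: $3,241 | Petrov: $1,627 | Vance: $637

Sum of days: 590.
Raw shares: Haddad 123/590 × $6,955 = 1,449.94; Ibarra 275/590 × $6,955 = 3,241.74; Petrov 138/590 × $6,955 = 1,626.76; Vance 54/590 × $6,955 = 636.56.
At nearest $1: Haddad $1,450; Ibarra $3,242; Petrov $1,627; Vance $637. Sum = $6,956.
Difference $6,955 − $6,956 = −$1 applied to largest allocation (Ibarra): Ibarra becomes $3,241.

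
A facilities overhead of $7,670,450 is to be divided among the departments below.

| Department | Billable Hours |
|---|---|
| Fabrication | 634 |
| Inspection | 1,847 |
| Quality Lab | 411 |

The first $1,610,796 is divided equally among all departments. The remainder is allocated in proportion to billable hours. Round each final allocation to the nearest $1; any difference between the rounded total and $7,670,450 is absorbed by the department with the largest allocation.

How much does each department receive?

Fabrication: $1,865,362 | Inspection: $4,406,981 | Quality Lab: $1,398,107

First tranche $1,610,796 split equally: $536,932 each.
Remainder $6,059,654 by billable hours (total 2,892): Fabrication 1,328,430.37 → $1,328,430; Inspection 3,870,048.73 → $3,870,049; Quality Lab 861,174.89 → $861,175.
Totals: Fabrication $536,932 + $1,328,430 = $1,865,362; Inspection $536,932 + $3,870,049 = $4,406,981; Quality Lab $536,932 + $861,175 = $1,398,107.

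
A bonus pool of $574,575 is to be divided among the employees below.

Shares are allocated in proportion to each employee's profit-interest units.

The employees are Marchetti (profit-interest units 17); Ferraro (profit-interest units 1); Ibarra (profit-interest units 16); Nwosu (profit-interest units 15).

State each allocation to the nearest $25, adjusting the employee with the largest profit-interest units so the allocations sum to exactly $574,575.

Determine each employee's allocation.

Total profit-interest units = 17 + 1 + 16 + 15 = 49.
Unrounded shares: Marchetti 199,342.35; Ferraro 11,726.02; Ibarra 187,616.33; Nwosu 175,890.31.
Rounded to nearest $25: Marchetti $199,350; Ferraro $11,725; Ibarra $187,625; Nwosu $175,900. Sum = $574,600.
Difference $574,575 − $574,600 = −$25 applied to largest profit-interest units (Marchetti): Marchetti becomes $199,325.

Marchetti: $199,325; Ferraro: $11,725; Ibarra: $187,625; Nwosu: $175,900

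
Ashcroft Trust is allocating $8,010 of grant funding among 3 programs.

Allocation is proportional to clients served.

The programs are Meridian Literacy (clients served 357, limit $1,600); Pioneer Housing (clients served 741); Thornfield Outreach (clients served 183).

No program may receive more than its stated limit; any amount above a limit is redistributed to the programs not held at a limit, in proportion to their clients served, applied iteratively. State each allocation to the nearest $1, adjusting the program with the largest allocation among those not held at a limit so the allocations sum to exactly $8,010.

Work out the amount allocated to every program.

Total clients served = 1,281.
Pro-rata shares before constraints: Meridian Literacy 2,232.30; Pioneer Housing 4,633.42; Thornfield Outreach 1,144.29.
Held at cap: Meridian Literacy ($1,600); remaining pool $6,410 reallocated over remaining clients served 924.
Remaining shares: Pioneer Housing 5,140.49 → $5,140; Thornfield Outreach 1,269.51 → $1,270.

Meridian Literacy: $1,600 · Pioneer Housing: $5,140 · Thornfield Outreach: $1,270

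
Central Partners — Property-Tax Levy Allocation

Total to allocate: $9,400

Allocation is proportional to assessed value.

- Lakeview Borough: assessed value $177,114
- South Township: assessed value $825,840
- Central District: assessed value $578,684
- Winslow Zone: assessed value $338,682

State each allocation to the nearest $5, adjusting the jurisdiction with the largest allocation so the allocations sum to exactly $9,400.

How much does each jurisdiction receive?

Lakeview Borough: $865; South Township: $4,040; Central District: $2,835; Winslow Zone: $1,660

Sum of assessed value: 1,920,320.
Pro-rata amounts: Lakeview Borough 177,114/1,920,320 × $9,400 = 866.98; South Township 825,840/1,920,320 × $9,400 = 4,042.501; Central District 578,684/1,920,320 × $9,400 = 2,832.67; Winslow Zone 338,682/1,920,320 × $9,400 = 1,657.85.
Rounded to nearest $5: Lakeview Borough $865; South Township $4,045; Central District $2,835; Winslow Zone $1,660. Sum = $9,405.
Difference $9,400 − $9,405 = −$5 applied to largest allocation (South Township): South Township becomes $4,040.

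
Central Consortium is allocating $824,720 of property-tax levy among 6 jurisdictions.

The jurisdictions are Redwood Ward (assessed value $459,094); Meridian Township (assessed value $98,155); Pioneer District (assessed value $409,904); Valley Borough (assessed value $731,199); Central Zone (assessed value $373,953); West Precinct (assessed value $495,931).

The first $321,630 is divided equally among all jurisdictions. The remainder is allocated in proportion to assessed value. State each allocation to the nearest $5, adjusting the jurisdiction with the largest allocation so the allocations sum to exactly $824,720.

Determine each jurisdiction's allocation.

Redwood Ward: $143,535 | Meridian Township: $72,835 | Pioneer District: $133,900 | Valley Borough: $196,835 | Central Zone: $126,860 | West Precinct: $150,755

$321,630 shared equally gives $53,605 per jurisdiction.
Remainder $503,090 by assessed value (total 2,568,236): Redwood Ward 89,931.61 → $89,930; Meridian Township 19,227.52 → $19,230; Pioneer District 80,295.82 → $80,295; Valley Borough 143,234.07 → $143,235; Central Zone 73,253.40 → $73,255; West Precinct 97,147.59 → $97,150.
Rounding difference −$5 on remainder applied to Valley Borough.
Totals: Redwood Ward $53,605 + $89,930 = $143,535; Meridian Township $53,605 + $19,230 = $72,835; Pioneer District $53,605 + $80,295 = $133,900; Valley Borough $53,605 + $143,230 = $196,835; Central Zone $53,605 + $73,255 = $126,860; West Precinct $53,605 + $97,150 = $150,755.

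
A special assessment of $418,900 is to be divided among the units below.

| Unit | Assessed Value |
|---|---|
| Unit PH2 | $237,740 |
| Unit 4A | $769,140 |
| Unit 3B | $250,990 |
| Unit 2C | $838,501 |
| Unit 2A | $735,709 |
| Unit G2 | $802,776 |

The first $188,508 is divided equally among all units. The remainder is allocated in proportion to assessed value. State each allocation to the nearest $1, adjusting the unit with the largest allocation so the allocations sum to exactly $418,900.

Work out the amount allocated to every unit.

$188,508 shared equally gives $31,418 per unit.
Remainder $230,392 by assessed value (total 3,634,856): Unit PH2 15,068.93 → $15,069; Unit 4A 48,751.23 → $48,751; Unit 3B 15,908.77 → $15,909; Unit 2C 53,147.61 → $53,148; Unit 2A 46,632.24 → $46,632; Unit G2 50,883.22 → $50,883.
Totals: Unit PH2 $31,418 + $15,069 = $46,487; Unit 4A $31,418 + $48,751 = $80,169; Unit 3B $31,418 + $15,909 = $47,327; Unit 2C $31,418 + $53,148 = $84,566; Unit 2A $31,418 + $46,632 = $78,050; Unit G2 $31,418 + $50,883 = $82,301.

Unit PH2: $46,487 · Unit 4A: $80,169 · Unit 3B: $47,327 · Unit 2C: $84,566 · Unit 2A: $78,050 · Unit G2: $82,301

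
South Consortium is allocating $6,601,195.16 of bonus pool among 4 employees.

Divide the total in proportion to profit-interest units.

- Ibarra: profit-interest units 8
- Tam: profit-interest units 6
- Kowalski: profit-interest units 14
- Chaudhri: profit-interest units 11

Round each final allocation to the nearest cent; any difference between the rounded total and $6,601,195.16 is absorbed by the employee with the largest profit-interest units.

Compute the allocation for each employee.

Ibarra: $1,354,091.31 · Tam: $1,015,568.49 · Kowalski: $2,369,659.80 · Chaudhri: $1,861,875.56

Combined profit-interest units = 8 + 6 + 14 + 11 = 39.
Pro-rata amounts: Ibarra 1,354,091.3149; Tam 1,015,568.4862; Kowalski 2,369,659.8010; Chaudhri 1,861,875.5579.
At nearest cent: Ibarra $1,354,091.31; Tam $1,015,568.49; Kowalski $2,369,659.80; Chaudhri $1,861,875.56. Sum = $6,601,195.16.
Rounded total matches; no reconciliation needed.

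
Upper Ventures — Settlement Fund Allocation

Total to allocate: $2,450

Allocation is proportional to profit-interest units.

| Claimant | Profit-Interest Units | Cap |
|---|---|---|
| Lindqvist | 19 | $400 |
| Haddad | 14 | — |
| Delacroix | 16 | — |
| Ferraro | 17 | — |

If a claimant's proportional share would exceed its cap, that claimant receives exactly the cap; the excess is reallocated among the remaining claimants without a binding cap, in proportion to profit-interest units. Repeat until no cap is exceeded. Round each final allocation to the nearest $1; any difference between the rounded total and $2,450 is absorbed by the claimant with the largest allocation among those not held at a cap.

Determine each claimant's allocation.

Lindqvist: $400 · Haddad: $611 · Delacroix: $698 · Ferraro: $741

Total profit-interest units = 66.
Proportional shares (ignoring caps): Lindqvist 705.30; Haddad 519.70; Delacroix 593.94; Ferraro 631.06.
Cap binds for Lindqvist ($400); residual $2,050 reallocated over remaining profit-interest units 47.
Shares after redistribution: Haddad 610.64 → $611; Delacroix 697.87 → $698; Ferraro 741.49 → $741.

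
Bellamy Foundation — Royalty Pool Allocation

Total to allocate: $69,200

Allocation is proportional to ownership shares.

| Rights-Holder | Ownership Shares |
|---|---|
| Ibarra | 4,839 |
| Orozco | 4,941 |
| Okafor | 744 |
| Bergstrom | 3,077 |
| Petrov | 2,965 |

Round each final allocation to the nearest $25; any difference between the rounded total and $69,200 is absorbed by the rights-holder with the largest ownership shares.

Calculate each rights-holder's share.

Ibarra: $20,225 | Orozco: $20,650 | Okafor: $3,100 | Bergstrom: $12,850 | Petrov: $12,375

Combined ownership shares = 4,839 + 4,941 + 744 + 3,077 + 2,965 = 16,566.
Proportional shares: Ibarra 20,213.62; Orozco 20,639.70; Okafor 3,107.86; Bergstrom 12,853.34; Petrov 12,385.49.
After rounding ($25): Ibarra $20,225; Orozco $20,650; Okafor $3,100; Bergstrom $12,850; Petrov $12,375. Sum = $69,200.
Sum already equals the total — no adjustment.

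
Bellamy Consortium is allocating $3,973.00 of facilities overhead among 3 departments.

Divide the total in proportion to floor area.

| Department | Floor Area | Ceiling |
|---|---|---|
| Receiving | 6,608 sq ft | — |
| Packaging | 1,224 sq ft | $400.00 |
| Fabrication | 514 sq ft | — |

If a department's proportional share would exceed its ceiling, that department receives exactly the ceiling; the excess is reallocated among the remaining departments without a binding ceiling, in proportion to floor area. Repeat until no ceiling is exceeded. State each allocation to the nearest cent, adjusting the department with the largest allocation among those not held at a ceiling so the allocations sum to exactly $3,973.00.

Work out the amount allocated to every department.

Receiving: $3,315.13 | Packaging: $400.00 | Fabrication: $257.87

Total floor area = 8,346.
Pro-rata shares before constraints: Receiving 3,145.6487; Packaging 582.6686; Fabrication 244.6827.
Held at cap: Packaging ($400.00); remaining pool $3,573.00 reallocated over remaining floor area 7,122.
Redistributed shares: Receiving 3,315.1340 → $3,315.13; Fabrication 257.8660 → $257.87.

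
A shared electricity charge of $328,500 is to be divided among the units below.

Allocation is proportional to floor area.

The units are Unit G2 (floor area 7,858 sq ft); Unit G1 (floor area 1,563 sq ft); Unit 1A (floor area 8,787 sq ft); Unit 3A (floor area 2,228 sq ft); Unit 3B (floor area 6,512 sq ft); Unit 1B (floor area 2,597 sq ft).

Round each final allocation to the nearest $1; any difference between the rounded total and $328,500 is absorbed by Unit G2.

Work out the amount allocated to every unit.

Sum of floor area: 29,545.
Proportional shares: Unit G2 7,858/29,545 × $328,500 = 87,370.21; Unit G1 1,563/29,545 × $328,500 = 17,378.42; Unit 1A 8,787/29,545 × $328,500 = 97,699.42; Unit 3A 2,228/29,545 × $328,500 = 24,772.31; Unit 3B 6,512/29,545 × $328,500 = 72,404.54; Unit 1B 2,597/29,545 × $328,500 = 28,875.09.
After rounding ($1): Unit G2 $87,370; Unit G1 $17,378; Unit 1A $97,699; Unit 3A $24,772; Unit 3B $72,405; Unit 1B $28,875. Sum = $328,499.
Difference $328,500 − $328,499 = +$1 applied to Unit G2: Unit G2 becomes $87,371.

Unit G2: $87,371; Unit G1: $17,378; Unit 1A: $97,699; Unit 3A: $24,772; Unit 3B: $72,405; Unit 1B: $28,875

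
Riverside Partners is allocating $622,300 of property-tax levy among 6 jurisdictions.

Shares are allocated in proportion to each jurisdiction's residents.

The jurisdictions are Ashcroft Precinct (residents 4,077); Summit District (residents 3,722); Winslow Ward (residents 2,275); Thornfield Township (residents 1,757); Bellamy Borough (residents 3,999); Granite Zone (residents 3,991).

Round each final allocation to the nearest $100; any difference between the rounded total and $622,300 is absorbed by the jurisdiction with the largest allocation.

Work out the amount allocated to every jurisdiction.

Ashcroft Precinct: $127,900 · Summit District: $116,900 · Winslow Ward: $71,400 · Thornfield Township: $55,200 · Bellamy Borough: $125,600 · Granite Zone: $125,300

Sum of residents: 19,821.
Proportional shares: Ashcroft Precinct 4,077/19,821 × $622,300 = 128,001.47; Summit District 3,722/19,821 × $622,300 = 116,855.89; Winslow Ward 2,275/19,821 × $622,300 = 71,425.89; Thornfield Township 1,757/19,821 × $622,300 = 55,162.76; Bellamy Borough 3,999/19,821 × $622,300 = 125,552.58; Granite Zone 3,991/19,821 × $622,300 = 125,301.41.
At nearest $100: Ashcroft Precinct $128,000; Summit District $116,900; Winslow Ward $71,400; Thornfield Township $55,200; Bellamy Borough $125,600; Granite Zone $125,300. Sum = $622,400.
Difference $622,300 − $622,400 = −$100 applied to largest allocation (Ashcroft Precinct): Ashcroft Precinct becomes $127,900.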